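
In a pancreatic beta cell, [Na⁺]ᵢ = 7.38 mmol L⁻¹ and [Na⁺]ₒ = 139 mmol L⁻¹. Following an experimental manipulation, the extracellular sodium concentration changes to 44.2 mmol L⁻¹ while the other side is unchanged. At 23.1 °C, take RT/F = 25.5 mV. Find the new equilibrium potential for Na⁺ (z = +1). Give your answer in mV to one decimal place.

After the shift: [Na⁺]_out = 44.2, [Na⁺]_in = 7.38 mmol L⁻¹.
E_new = (25.5/1)·ln(44.2/7.38) = 25.50 · (1.7900) = 45.64 mV

45.6 mV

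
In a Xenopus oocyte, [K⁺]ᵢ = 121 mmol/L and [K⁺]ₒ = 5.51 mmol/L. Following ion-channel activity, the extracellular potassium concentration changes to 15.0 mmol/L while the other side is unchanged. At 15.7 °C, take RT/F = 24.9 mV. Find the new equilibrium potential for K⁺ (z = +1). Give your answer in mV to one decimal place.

After the shift: [K⁺]_out = 15.0, [K⁺]_in = 121 mmol/L.
E_new = (24.9/1)·ln(15.0/121) = 24.90 · (-2.0877) = -51.98 mV

-52.0 mV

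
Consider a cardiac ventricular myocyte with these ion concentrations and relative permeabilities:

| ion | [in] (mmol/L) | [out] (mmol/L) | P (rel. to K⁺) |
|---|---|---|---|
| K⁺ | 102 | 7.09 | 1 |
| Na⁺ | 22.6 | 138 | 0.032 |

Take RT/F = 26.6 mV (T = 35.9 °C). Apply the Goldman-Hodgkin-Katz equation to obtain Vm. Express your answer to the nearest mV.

-58 mV

Vm = 26.6 · ln[(Σ P·[cation]ₒ + Σ P·[anion]ᵢ) / (Σ P·[cation]ᵢ + Σ P·[anion]ₒ)]
Numerator = 1×7.09 + 0.032×138 = 11.51
Denominator = 1×102 + 0.032×22.6 = 102.7
Vm = 26.6 · ln(0.11201) = 26.6 × (-2.1892) = -58.23 mV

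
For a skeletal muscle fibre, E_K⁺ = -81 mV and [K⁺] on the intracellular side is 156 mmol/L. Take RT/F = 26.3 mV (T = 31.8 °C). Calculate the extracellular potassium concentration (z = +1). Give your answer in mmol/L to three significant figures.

7.17 mmol/L

Nernst: E = (26.3/1) · ln([out]/[in]), so ln([out]/[in]) = -81.0 × 1 / 26.3 = -3.0798.
[out]/[in] = e^(-3.0798) = 0.04597.
[out] = 0.04597 × 156 = 7.171 mmol/L.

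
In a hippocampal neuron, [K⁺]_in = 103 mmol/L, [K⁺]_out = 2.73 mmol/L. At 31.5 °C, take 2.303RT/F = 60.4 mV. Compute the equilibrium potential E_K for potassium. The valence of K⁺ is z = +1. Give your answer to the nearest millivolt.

-95 mV

E = (60.4/z) · log₁₀([K⁺]_out/[K⁺]_in) with z = +1.
= (60.4/1) · log₁₀(2.73/103) = 60.40 · log₁₀(0.0265)
= 60.40 · (-1.5767) = -95.23 mV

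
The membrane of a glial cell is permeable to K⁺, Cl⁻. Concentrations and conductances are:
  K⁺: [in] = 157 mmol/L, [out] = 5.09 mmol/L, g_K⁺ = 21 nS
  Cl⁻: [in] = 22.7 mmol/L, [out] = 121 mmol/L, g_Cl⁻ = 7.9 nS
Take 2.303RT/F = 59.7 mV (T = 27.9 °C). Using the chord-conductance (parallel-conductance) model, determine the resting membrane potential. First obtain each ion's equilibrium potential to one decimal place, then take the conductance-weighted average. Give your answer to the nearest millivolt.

E_K⁺ = (59.7/1)·log₁₀(5.09/157) = -88.9 mV
E_Cl⁻ = (59.7/-1)·log₁₀(121/22.7) = -43.4 mV
Vm = (Σ gᵢEᵢ)/(Σ gᵢ) = (21·-88.9 + 7.9·-43.4) / (21 + 7.9)
= -2209.76 / 28.9 = -76.46 mV

-76 mV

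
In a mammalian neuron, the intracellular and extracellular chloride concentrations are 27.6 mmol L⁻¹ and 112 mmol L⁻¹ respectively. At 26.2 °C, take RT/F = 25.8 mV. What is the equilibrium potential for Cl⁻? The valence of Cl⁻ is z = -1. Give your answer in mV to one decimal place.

-36.1 mV

E = (25.8/z) · ln([Cl⁻]_out/[Cl⁻]_in) with z = -1.
For an anion, dividing by z = -1 reverses the sign.
= (25.8/-1) · ln(112/27.6) = -25.80 · ln(4.058)
= -25.80 · (1.4007) = -36.14 mV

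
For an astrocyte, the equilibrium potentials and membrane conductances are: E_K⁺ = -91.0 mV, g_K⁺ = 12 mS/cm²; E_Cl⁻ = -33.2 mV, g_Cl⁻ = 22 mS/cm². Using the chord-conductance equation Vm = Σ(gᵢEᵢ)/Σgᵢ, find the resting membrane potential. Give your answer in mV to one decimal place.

Σ gᵢEᵢ = 12·(-91.0) + 22·(-33.2) = -1822.40
Σ gᵢ = 12 + 22 = 34
Vm = -1822.40 / 34 = -53.60 mV

-53.6 mV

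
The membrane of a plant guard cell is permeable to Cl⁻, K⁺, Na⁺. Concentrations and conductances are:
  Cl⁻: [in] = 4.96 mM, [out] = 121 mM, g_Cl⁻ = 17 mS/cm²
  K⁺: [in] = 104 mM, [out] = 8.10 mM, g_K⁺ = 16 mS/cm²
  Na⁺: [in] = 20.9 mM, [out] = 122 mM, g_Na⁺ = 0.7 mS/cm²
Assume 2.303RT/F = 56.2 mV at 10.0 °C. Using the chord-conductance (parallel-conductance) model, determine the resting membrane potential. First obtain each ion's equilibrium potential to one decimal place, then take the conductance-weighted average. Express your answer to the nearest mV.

E_Cl⁻ = (56.2/-1)·log₁₀(121/4.96) = -78.0 mV
E_K⁺ = (56.2/1)·log₁₀(8.10/104) = -62.3 mV
E_Na⁺ = (56.2/1)·log₁₀(122/20.9) = 43.1 mV
Vm = (Σ gᵢEᵢ)/(Σ gᵢ) = (17·-78.0 + 16·-62.3 + 0.7·43.1) / (17 + 16 + 0.7)
= -2292.63 / 33.7 = -68.03 mV

-68 mV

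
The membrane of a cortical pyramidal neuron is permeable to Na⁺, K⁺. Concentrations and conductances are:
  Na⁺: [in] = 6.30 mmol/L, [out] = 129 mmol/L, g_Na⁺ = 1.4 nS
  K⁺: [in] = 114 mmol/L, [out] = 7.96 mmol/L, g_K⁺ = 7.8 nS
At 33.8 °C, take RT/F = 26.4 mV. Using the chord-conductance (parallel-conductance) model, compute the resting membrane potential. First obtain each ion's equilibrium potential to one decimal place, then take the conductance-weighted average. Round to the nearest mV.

E_Na⁺ = (26.4/1)·ln(129/6.30) = 79.7 mV
E_K⁺ = (26.4/1)·ln(7.96/114) = -70.3 mV
Vm = (Σ gᵢEᵢ)/(Σ gᵢ) = (1.4·79.7 + 7.8·-70.3) / (1.4 + 7.8)
= -436.76 / 9.2 = -47.47 mV

-47 mV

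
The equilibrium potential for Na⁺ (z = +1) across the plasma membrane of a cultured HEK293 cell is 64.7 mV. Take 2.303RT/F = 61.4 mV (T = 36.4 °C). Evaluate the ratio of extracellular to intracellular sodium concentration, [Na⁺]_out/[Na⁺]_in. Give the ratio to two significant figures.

11

log₁₀([out]/[in]) = E·z/(61.4) = 64.7 × 1 / 61.4 = 1.0537
[out]/[in] = 10^(1.0537) = 11.32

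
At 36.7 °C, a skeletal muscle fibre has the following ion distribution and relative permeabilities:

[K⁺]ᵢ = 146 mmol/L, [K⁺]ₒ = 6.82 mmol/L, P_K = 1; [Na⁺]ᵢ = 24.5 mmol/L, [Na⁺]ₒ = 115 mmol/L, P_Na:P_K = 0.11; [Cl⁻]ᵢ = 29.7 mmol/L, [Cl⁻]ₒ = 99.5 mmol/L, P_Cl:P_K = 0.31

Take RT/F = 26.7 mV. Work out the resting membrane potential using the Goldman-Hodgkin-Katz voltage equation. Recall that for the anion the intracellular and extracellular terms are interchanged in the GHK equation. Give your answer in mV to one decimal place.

-49.0 mV

Vm = 26.7 · ln[(Σ P·[cation]ₒ + Σ P·[anion]ᵢ) / (Σ P·[cation]ᵢ + Σ P·[anion]ₒ)]
Numerator = 1×6.82 + 0.11×115 + 0.31×29.7 = 28.68
Denominator = 1×146 + 0.11×24.5 + 0.31×99.5 = 179.5
Vm = 26.7 · ln(0.15972) = 26.7 × (-1.8343) = -48.98 mV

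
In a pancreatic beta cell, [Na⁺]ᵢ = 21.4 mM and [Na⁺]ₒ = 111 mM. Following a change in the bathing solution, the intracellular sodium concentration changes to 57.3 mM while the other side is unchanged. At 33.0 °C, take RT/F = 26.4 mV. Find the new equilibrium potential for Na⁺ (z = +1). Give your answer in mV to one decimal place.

After the shift: [Na⁺]_out = 111, [Na⁺]_in = 57.3 mM.
E_new = (26.4/1)·ln(111/57.3) = 26.40 · (0.6612) = 17.46 mV

17.5 mV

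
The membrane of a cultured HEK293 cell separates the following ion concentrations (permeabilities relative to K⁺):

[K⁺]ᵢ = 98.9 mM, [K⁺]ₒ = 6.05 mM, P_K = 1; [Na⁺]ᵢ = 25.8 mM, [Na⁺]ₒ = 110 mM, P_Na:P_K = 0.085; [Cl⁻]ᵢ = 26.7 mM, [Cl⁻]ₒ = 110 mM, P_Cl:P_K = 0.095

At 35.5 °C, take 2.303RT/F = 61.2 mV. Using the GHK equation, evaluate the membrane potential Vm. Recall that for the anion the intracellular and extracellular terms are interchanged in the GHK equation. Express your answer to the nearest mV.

Vm = 61.2 · log₁₀[(Σ P·[cation]ₒ + Σ P·[anion]ᵢ) / (Σ P·[cation]ᵢ + Σ P·[anion]ₒ)]
Numerator = 1×6.05 + 0.085×110 + 0.095×26.7 = 17.94
Denominator = 1×98.9 + 0.085×25.8 + 0.095×110 = 111.5
Vm = 61.2 · log₁₀(0.1608) = 61.2 × (-0.7937) = -48.57 mV

-49 mV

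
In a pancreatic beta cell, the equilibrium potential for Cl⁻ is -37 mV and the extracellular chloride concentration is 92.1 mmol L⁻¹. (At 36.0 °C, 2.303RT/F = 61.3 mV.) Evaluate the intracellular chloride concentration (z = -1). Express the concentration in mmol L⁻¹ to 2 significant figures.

Nernst: E = (61.3/-1) · log₁₀([out]/[in]), so log₁₀([out]/[in]) = -37.0 × -1 / 61.3 = 0.6036.
[out]/[in] = 10^(0.6036) = 4.014.
[in] = 92.1 / 4.014 = 22.94 mmol L⁻¹.

23 mmol L⁻¹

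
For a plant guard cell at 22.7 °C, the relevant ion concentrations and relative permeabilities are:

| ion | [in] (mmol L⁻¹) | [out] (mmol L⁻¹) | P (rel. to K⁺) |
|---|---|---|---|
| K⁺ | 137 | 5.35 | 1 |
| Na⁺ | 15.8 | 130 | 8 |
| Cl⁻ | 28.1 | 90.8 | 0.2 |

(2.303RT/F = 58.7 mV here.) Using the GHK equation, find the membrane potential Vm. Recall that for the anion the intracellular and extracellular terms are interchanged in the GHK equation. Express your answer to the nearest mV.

34 mV

Vm = 58.7 · log₁₀[(Σ P·[cation]ₒ + Σ P·[anion]ᵢ) / (Σ P·[cation]ᵢ + Σ P·[anion]ₒ)]
Numerator = 1×5.35 + 8×130 + 0.2×28.1 = 1051
Denominator = 1×137 + 8×15.8 + 0.2×90.8 = 281.6
Vm = 58.7 · log₁₀(3.7327) = 58.7 × (0.5720) = 33.58 mV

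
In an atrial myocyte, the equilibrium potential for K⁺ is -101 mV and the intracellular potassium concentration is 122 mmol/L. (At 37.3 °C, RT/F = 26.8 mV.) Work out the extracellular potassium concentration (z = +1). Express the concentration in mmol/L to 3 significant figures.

Nernst: E = (26.8/1) · ln([out]/[in]), so ln([out]/[in]) = -101.0 × 1 / 26.8 = -3.7687.
[out]/[in] = e^(-3.7687) = 0.02308.
[out] = 0.02308 × 122 = 2.816 mmol/L.

2.82 mmol/L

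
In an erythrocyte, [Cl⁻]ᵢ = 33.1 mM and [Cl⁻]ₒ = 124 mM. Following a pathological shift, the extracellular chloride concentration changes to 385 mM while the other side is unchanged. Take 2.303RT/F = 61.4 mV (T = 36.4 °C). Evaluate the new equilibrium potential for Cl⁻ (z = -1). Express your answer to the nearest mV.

-65 mV

After the shift: [Cl⁻]_out = 385, [Cl⁻]_in = 33.1 mM.
E_new = (61.4/-1)·log₁₀(385/33.1) = -61.40 · (1.0656) = -65.43 mV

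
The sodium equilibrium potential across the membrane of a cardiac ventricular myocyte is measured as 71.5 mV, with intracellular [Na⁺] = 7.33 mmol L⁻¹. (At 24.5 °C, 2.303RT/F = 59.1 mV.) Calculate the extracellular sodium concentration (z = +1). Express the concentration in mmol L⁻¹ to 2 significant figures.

Nernst: E = (59.1/1) · log₁₀([out]/[in]), so log₁₀([out]/[in]) = 71.5 × 1 / 59.1 = 1.2098.
[out]/[in] = 10^(1.2098) = 16.21.
[out] = 16.21 × 7.33 = 118.8 mmol L⁻¹.

120 mmol L⁻¹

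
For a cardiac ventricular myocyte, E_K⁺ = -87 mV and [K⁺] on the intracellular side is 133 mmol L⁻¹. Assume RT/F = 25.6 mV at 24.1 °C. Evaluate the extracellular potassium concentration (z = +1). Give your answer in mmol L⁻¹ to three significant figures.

Nernst: E = (25.6/1) · ln([out]/[in]), so ln([out]/[in]) = -87.0 × 1 / 25.6 = -3.3984.
[out]/[in] = e^(-3.3984) = 0.03343.
[out] = 0.03343 × 133 = 4.446 mmol L⁻¹.

4.45 mmol L⁻¹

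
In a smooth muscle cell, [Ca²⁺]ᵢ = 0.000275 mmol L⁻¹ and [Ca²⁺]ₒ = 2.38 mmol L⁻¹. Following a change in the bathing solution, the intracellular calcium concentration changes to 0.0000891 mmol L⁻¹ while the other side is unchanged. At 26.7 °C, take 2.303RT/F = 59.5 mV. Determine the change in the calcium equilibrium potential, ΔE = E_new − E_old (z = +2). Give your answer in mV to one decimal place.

14.6 mV

E_old = (59.5/2)·log₁₀(2.38/0.000275) = 117.13 mV
E_new = (59.5/2)·log₁₀(2.38/0.0000891) = 131.69 mV
ΔE = 131.69 − (117.13) = 14.56 mV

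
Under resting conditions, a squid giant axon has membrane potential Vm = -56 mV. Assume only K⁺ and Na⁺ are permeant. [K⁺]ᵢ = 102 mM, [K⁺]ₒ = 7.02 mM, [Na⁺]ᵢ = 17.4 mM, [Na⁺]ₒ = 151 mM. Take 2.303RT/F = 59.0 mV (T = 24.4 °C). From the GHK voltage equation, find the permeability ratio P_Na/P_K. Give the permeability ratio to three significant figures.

0.0298

Let α = P_Na/P_K. GHK: Vm = 59.0·log₁₀[(Kₒ + α·Naₒ)/(Kᵢ + α·Naᵢ)].
10^(Vm/59.0) = 10^(-56.0/59.0) = 0.11242
So 0.11242·(Kᵢ + α·Naᵢ) = Kₒ + α·Naₒ → α = (0.11242·102.0 − 7.02) / (151.0 − 0.11242·17.4)
α = (11.47 − 7.02) / (151.0 − 1.956) = 4.447/149 = 0.02984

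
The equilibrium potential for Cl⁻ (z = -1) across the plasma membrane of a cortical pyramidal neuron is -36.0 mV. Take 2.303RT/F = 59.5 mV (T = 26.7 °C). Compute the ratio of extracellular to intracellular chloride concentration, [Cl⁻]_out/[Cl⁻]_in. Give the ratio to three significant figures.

4.03

log₁₀([out]/[in]) = E·z/(59.5) = -36.0 × -1 / 59.5 = 0.6050
[out]/[in] = 10^(0.6050) = 4.028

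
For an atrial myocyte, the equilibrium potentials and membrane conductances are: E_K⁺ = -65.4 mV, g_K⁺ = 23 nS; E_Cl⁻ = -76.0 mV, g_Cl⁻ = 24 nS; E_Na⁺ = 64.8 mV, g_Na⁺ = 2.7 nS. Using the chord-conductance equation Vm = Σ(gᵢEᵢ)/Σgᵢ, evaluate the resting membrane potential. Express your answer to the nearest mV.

Σ gᵢEᵢ = 23·(-65.4) + 24·(-76.0) + 2.7·(64.8) = -3153.24
Σ gᵢ = 23 + 24 + 2.7 = 49.7
Vm = -3153.24 / 49.7 = -63.45 mV

-63 mV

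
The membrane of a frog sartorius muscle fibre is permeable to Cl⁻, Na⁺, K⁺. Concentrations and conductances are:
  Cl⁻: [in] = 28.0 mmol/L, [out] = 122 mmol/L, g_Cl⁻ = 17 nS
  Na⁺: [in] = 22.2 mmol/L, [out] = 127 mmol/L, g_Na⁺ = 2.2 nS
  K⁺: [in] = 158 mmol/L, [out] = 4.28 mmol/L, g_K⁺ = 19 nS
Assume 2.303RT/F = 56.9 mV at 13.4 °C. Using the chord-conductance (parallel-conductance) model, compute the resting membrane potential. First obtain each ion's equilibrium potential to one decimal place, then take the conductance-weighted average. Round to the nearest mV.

E_Cl⁻ = (56.9/-1)·log₁₀(122/28.0) = -36.4 mV
E_Na⁺ = (56.9/1)·log₁₀(127/22.2) = 43.1 mV
E_K⁺ = (56.9/1)·log₁₀(4.28/158) = -89.2 mV
Vm = (Σ gᵢEᵢ)/(Σ gᵢ) = (17·-36.4 + 2.2·43.1 + 19·-89.2) / (17 + 2.2 + 19)
= -2218.78 / 38.2 = -58.08 mV

-58 mV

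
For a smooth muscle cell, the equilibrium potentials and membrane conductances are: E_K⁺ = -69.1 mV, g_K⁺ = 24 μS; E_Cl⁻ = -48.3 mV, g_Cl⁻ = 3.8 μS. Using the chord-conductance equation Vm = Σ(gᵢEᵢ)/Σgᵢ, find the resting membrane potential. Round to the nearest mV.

-66 mV

Σ gᵢEᵢ = 24·(-69.1) + 3.8·(-48.3) = -1841.94
Σ gᵢ = 24 + 3.8 = 27.8
Vm = -1841.94 / 27.8 = -66.26 mV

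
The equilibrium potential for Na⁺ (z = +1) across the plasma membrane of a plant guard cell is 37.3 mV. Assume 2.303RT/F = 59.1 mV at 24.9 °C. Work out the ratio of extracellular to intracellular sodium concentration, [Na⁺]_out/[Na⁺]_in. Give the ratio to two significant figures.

4.3

log₁₀([out]/[in]) = E·z/(59.1) = 37.3 × 1 / 59.1 = 0.6311
[out]/[in] = 10^(0.6311) = 4.277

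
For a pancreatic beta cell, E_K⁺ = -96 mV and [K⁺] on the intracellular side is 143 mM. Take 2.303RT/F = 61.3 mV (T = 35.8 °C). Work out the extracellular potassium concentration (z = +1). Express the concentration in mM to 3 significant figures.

Nernst: E = (61.3/1) · log₁₀([out]/[in]), so log₁₀([out]/[in]) = -96.0 × 1 / 61.3 = -1.5661.
[out]/[in] = 10^(-1.5661) = 0.02716.
[out] = 0.02716 × 143 = 3.884 mM.

3.88 mM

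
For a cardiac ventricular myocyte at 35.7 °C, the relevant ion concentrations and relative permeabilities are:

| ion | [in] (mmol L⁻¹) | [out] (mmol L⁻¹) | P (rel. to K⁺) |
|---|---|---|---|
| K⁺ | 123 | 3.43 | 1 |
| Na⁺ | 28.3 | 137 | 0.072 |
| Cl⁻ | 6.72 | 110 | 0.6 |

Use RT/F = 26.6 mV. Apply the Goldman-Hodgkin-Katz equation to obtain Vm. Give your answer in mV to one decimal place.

Vm = 26.6 · ln[(Σ P·[cation]ₒ + Σ P·[anion]ᵢ) / (Σ P·[cation]ᵢ + Σ P·[anion]ₒ)]
Numerator = 1×3.43 + 0.072×137 + 0.6×6.72 = 17.33
Denominator = 1×123 + 0.072×28.3 + 0.6×110 = 191
Vm = 26.6 · ln(0.090694) = 26.6 × (-2.4003) = -63.85 mV

-63.8 mV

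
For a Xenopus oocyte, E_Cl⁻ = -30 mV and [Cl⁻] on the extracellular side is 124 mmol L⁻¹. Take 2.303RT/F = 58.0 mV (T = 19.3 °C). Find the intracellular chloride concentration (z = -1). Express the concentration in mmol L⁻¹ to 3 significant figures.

37.7 mmol L⁻¹

Nernst: E = (58.0/-1) · log₁₀([out]/[in]), so log₁₀([out]/[in]) = -30.0 × -1 / 58.0 = 0.5172.
[out]/[in] = 10^(0.5172) = 3.29.
[in] = 124 / 3.29 = 37.69 mmol L⁻¹.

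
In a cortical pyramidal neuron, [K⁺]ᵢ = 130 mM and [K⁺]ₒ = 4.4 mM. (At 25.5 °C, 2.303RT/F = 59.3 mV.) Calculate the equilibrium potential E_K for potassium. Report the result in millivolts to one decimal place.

E = (59.3/z) · log₁₀([K⁺]_out/[K⁺]_in) with z = +1.
= (59.3/1) · log₁₀(4.4/130) = 59.30 · log₁₀(0.03385)
= 59.30 · (-1.4705) = -87.20 mV

-87.2 mV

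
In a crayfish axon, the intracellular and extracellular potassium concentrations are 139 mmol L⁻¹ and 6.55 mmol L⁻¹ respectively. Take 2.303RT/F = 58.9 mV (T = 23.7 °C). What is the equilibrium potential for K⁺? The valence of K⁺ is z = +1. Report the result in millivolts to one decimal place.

E = (58.9/z) · log₁₀([K⁺]_out/[K⁺]_in) with z = +1.
= (58.9/1) · log₁₀(6.55/139) = 58.90 · log₁₀(0.04712)
= 58.90 · (-1.3268) = -78.15 mV

-78.1 mV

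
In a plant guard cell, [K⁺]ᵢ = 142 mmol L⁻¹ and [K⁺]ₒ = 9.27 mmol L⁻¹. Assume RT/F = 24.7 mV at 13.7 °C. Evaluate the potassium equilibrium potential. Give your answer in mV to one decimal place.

-67.4 mV

E = (24.7/z) · ln([K⁺]_out/[K⁺]_in) with z = +1.
= (24.7/1) · ln(9.27/142) = 24.70 · ln(0.06528)
= 24.70 · (-2.7290) = -67.41 mV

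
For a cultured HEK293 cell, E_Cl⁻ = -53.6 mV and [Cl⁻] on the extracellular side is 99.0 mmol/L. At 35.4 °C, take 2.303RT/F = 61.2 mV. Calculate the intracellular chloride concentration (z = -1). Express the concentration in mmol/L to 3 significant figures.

13.2 mmol/L

Nernst: E = (61.2/-1) · log₁₀([out]/[in]), so log₁₀([out]/[in]) = -53.6 × -1 / 61.2 = 0.8758.
[out]/[in] = 10^(0.8758) = 7.513.
[in] = 99.0 / 7.513 = 13.18 mmol/L.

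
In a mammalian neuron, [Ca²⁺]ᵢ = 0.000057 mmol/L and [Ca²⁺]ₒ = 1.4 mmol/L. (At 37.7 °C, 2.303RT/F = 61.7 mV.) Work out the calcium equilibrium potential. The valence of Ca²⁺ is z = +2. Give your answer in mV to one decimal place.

E = (61.7/z) · log₁₀([Ca²⁺]_out/[Ca²⁺]_in) with z = +2.
= (61.7/2) · log₁₀(1.4/0.000057) = 30.85 · log₁₀(2.456e+04)
= 30.85 · (4.3903) = 135.44 mV

135.4 mV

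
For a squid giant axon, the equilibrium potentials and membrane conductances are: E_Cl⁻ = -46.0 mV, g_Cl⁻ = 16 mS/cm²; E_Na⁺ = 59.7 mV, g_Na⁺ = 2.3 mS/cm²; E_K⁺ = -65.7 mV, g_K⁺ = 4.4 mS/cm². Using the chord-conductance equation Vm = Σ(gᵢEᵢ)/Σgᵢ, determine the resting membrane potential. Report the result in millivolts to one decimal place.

Σ gᵢEᵢ = 16·(-46.0) + 2.3·(59.7) + 4.4·(-65.7) = -887.77
Σ gᵢ = 16 + 2.3 + 4.4 = 22.7
Vm = -887.77 / 22.7 = -39.11 mV

-39.1 mV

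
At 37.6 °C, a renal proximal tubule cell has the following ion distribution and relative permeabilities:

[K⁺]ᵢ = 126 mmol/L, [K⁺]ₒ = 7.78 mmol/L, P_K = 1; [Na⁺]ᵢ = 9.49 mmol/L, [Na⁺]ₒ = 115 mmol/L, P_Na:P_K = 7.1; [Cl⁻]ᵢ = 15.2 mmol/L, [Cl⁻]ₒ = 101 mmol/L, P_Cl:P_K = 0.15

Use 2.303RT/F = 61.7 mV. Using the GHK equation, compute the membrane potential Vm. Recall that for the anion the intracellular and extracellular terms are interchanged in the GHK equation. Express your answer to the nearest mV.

Vm = 61.7 · log₁₀[(Σ P·[cation]ₒ + Σ P·[anion]ᵢ) / (Σ P·[cation]ᵢ + Σ P·[anion]ₒ)]
Numerator = 1×7.78 + 7.1×115 + 0.15×15.2 = 826.6
Denominator = 1×126 + 7.1×9.49 + 0.15×101 = 208.5
Vm = 61.7 · log₁₀(3.9638) = 61.7 × (0.5981) = 36.90 mV

37 mV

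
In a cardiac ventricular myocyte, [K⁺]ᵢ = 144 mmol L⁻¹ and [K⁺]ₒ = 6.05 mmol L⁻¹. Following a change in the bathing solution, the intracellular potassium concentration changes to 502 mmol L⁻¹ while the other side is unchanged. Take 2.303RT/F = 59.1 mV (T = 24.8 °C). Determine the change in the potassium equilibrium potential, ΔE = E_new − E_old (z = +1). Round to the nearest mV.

-32 mV

E_old = (59.1/1)·log₁₀(6.05/144) = -81.36 mV
E_new = (59.1/1)·log₁₀(6.05/502) = -113.41 mV
ΔE = -113.41 − (-81.36) = -32.05 mV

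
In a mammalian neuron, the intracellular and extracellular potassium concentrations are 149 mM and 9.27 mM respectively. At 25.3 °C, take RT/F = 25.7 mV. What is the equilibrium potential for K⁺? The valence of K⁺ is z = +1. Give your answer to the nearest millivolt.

-71 mV

E = (25.7/z) · ln([K⁺]_out/[K⁺]_in) with z = +1.
= (25.7/1) · ln(9.27/149) = 25.70 · ln(0.06221)
= 25.70 · (-2.7772) = -71.37 mV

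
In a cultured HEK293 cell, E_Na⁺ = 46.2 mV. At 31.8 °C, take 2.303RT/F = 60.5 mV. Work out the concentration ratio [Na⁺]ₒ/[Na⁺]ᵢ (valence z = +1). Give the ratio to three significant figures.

5.80

log₁₀([out]/[in]) = E·z/(60.5) = 46.2 × 1 / 60.5 = 0.7636
[out]/[in] = 10^(0.7636) = 5.803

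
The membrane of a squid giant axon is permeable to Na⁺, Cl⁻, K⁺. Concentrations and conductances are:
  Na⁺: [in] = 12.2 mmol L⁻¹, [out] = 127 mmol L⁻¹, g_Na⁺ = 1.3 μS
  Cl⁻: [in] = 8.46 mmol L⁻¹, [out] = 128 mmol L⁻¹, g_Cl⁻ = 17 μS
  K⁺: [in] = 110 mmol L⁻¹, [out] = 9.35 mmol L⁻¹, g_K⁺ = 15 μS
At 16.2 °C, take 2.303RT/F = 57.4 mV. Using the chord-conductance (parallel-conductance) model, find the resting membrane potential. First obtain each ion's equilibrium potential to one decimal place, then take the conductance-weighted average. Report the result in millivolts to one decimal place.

E_Na⁺ = (57.4/1)·log₁₀(127/12.2) = 58.4 mV
E_Cl⁻ = (57.4/-1)·log₁₀(128/8.46) = -67.7 mV
E_K⁺ = (57.4/1)·log₁₀(9.35/110) = -61.5 mV
Vm = (Σ gᵢEᵢ)/(Σ gᵢ) = (1.3·58.4 + 17·-67.7 + 15·-61.5) / (1.3 + 17 + 15)
= -1997.48 / 33.3 = -59.98 mV

-60.0 mV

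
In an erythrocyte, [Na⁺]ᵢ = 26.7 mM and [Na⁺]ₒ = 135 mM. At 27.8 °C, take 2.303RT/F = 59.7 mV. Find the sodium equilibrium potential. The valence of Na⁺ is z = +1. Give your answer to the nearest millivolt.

42 mV

E = (59.7/z) · log₁₀([Na⁺]_out/[Na⁺]_in) with z = +1.
= (59.7/1) · log₁₀(135/26.7) = 59.70 · log₁₀(5.056)
= 59.70 · (0.7038) = 42.02 mV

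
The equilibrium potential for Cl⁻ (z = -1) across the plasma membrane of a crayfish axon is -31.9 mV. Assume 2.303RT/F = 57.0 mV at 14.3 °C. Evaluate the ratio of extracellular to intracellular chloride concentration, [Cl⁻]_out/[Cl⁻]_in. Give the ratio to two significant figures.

log₁₀([out]/[in]) = E·z/(57.0) = -31.9 × -1 / 57.0 = 0.5596
[out]/[in] = 10^(0.5596) = 3.628

3.6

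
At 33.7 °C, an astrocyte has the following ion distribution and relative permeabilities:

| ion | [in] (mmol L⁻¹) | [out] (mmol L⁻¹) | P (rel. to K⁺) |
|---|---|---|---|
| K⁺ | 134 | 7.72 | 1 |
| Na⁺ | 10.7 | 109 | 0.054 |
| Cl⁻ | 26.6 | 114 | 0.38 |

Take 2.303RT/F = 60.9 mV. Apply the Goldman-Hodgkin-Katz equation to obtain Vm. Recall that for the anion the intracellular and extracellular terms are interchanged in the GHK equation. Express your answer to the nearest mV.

Vm = 60.9 · log₁₀[(Σ P·[cation]ₒ + Σ P·[anion]ᵢ) / (Σ P·[cation]ᵢ + Σ P·[anion]ₒ)]
Numerator = 1×7.72 + 0.054×109 + 0.38×26.6 = 23.71
Denominator = 1×134 + 0.054×10.7 + 0.38×114 = 177.9
Vm = 60.9 · log₁₀(0.1333) = 60.9 × (-0.8752) = -53.30 mV

-53 mV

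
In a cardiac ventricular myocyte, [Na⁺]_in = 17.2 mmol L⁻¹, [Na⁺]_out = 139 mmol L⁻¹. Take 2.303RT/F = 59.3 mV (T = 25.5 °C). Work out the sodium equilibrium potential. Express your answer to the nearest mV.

E = (59.3/z) · log₁₀([Na⁺]_out/[Na⁺]_in) with z = +1.
= (59.3/1) · log₁₀(139/17.2) = 59.30 · log₁₀(8.081)
= 59.30 · (0.9075) = 53.81 mV

54 mV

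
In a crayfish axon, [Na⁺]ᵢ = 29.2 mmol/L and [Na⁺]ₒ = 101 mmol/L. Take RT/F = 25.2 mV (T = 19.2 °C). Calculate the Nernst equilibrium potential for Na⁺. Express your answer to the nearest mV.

E = (25.2/z) · ln([Na⁺]_out/[Na⁺]_in) with z = +1.
= (25.2/1) · ln(101/29.2) = 25.20 · ln(3.459)
= 25.20 · (1.2410) = 31.27 mV

31 mV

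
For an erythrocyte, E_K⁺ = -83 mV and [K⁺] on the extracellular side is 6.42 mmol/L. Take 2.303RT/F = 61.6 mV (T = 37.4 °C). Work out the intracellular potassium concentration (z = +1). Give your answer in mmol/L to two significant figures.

Nernst: E = (61.6/1) · log₁₀([out]/[in]), so log₁₀([out]/[in]) = -83.0 × 1 / 61.6 = -1.3474.
[out]/[in] = 10^(-1.3474) = 0.04494.
[in] = 6.42 / 0.04494 = 142.9 mmol/L.

140 mmol/L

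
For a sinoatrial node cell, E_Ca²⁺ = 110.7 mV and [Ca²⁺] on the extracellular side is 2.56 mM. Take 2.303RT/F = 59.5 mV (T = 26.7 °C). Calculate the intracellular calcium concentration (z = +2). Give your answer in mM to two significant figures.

0.00049 mM

Nernst: E = (59.5/2) · log₁₀([out]/[in]), so log₁₀([out]/[in]) = 110.7 × 2 / 59.5 = 3.7210.
[out]/[in] = 10^(3.7210) = 5260.
[in] = 2.56 / 5260 = 0.0004867 mM.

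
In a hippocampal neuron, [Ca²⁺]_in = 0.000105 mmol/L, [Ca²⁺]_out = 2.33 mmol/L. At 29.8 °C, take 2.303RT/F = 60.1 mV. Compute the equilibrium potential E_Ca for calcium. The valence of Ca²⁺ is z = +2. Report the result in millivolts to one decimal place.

E = (60.1/z) · log₁₀([Ca²⁺]_out/[Ca²⁺]_in) with z = +2.
= (60.1/2) · log₁₀(2.33/0.000105) = 30.05 · log₁₀(2.219e+04)
= 30.05 · (4.3462) = 130.60 mV

130.6 mV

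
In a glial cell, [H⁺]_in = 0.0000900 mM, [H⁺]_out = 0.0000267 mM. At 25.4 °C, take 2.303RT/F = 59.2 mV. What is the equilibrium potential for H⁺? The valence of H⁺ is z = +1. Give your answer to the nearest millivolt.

-31 mV

E = (59.2/z) · log₁₀([H⁺]_out/[H⁺]_in) with z = +1.
= (59.2/1) · log₁₀(0.0000267/0.0000900) = 59.20 · log₁₀(0.2967)
= 59.20 · (-0.5277) = -31.24 mV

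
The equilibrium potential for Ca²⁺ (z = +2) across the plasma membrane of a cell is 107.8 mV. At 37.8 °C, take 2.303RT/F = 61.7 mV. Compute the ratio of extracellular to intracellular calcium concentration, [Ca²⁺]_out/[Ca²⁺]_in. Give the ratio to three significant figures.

log₁₀([out]/[in]) = E·z/(61.7) = 107.8 × 2 / 61.7 = 3.4943
[out]/[in] = 10^(3.4943) = 3121

3120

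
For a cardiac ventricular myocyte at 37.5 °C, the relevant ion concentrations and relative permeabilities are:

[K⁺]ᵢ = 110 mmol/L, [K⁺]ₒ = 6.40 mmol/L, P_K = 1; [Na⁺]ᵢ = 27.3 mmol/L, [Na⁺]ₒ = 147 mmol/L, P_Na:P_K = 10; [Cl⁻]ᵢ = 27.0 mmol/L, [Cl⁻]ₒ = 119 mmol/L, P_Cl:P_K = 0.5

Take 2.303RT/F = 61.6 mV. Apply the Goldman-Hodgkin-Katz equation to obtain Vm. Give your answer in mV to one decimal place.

Vm = 61.6 · log₁₀[(Σ P·[cation]ₒ + Σ P·[anion]ᵢ) / (Σ P·[cation]ᵢ + Σ P·[anion]ₒ)]
Numerator = 1×6.40 + 10×147 + 0.5×27.0 = 1490
Denominator = 1×110 + 10×27.3 + 0.5×119 = 442.5
Vm = 61.6 · log₁₀(3.367) = 61.6 × (0.5272) = 32.48 mV

32.5 mV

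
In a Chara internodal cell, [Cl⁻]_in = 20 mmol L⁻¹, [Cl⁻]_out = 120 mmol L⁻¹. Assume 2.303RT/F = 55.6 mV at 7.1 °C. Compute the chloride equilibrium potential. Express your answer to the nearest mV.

E = (55.6/z) · log₁₀([Cl⁻]_out/[Cl⁻]_in) with z = -1.
For an anion, dividing by z = -1 reverses the sign.
= (55.6/-1) · log₁₀(120/20) = -55.60 · log₁₀(6)
= -55.60 · (0.7782) = -43.27 mV

-43 mV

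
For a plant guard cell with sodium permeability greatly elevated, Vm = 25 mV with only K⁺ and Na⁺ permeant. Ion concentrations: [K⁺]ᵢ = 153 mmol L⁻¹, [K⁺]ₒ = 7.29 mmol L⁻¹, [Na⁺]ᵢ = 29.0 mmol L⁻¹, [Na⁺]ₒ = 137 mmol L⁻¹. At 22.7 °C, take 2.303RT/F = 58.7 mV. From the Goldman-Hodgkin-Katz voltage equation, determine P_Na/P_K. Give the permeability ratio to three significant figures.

Let α = P_Na/P_K. GHK: Vm = 58.7·log₁₀[(Kₒ + α·Naₒ)/(Kᵢ + α·Naᵢ)].
10^(Vm/58.7) = 10^(25.0/58.7) = 2.6662
So 2.6662·(Kᵢ + α·Naᵢ) = Kₒ + α·Naₒ → α = (2.6662·153.0 − 7.29) / (137.0 − 2.6662·29.0)
α = (407.9 − 7.29) / (137.0 − 77.32) = 400.6/59.68 = 6.713

6.71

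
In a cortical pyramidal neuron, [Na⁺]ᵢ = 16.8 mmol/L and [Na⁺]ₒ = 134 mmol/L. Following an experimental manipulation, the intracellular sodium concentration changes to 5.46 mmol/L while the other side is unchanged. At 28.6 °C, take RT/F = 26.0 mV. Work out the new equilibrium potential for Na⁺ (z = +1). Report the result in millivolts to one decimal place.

83.2 mV

After the shift: [Na⁺]_out = 134, [Na⁺]_in = 5.46 mmol/L.
E_new = (26.0/1)·ln(134/5.46) = 26.00 · (3.2004) = 83.21 mV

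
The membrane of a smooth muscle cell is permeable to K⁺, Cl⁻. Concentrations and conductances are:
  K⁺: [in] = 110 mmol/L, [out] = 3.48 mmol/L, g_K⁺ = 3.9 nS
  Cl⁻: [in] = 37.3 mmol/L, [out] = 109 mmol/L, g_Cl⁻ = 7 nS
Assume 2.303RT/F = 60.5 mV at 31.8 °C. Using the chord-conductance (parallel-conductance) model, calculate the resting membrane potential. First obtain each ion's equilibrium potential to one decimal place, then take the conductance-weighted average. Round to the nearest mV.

E_K⁺ = (60.5/1)·log₁₀(3.48/110) = -90.7 mV
E_Cl⁻ = (60.5/-1)·log₁₀(109/37.3) = -28.2 mV
Vm = (Σ gᵢEᵢ)/(Σ gᵢ) = (3.9·-90.7 + 7·-28.2) / (3.9 + 7)
= -551.13 / 10.9 = -50.56 mV

-51 mV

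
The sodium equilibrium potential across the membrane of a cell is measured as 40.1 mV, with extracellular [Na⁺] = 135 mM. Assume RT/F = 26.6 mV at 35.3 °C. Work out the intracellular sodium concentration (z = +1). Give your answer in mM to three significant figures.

29.9 mM

Nernst: E = (26.6/1) · ln([out]/[in]), so ln([out]/[in]) = 40.1 × 1 / 26.6 = 1.5075.
[out]/[in] = e^(1.5075) = 4.516.
[in] = 135 / 4.516 = 29.9 mM.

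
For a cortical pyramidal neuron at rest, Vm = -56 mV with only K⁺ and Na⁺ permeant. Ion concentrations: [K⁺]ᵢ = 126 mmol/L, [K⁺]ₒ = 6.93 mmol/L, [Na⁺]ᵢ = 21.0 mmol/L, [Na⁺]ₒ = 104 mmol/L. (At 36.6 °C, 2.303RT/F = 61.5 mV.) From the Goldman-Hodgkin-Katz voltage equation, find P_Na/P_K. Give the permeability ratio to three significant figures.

0.0843

Let α = P_Na/P_K. GHK: Vm = 61.5·log₁₀[(Kₒ + α·Naₒ)/(Kᵢ + α·Naᵢ)].
10^(Vm/61.5) = 10^(-56.0/61.5) = 0.12287
So 0.12287·(Kᵢ + α·Naᵢ) = Kₒ + α·Naₒ → α = (0.12287·126.0 − 6.93) / (104.0 − 0.12287·21.0)
α = (15.48 − 6.93) / (104.0 − 2.58) = 8.551/101.4 = 0.08431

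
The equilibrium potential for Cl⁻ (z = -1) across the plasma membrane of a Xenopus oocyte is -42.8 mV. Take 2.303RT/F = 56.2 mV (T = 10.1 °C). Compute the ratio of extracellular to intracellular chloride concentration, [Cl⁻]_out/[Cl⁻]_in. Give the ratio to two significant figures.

log₁₀([out]/[in]) = E·z/(56.2) = -42.8 × -1 / 56.2 = 0.7616
[out]/[in] = 10^(0.7616) = 5.775

5.8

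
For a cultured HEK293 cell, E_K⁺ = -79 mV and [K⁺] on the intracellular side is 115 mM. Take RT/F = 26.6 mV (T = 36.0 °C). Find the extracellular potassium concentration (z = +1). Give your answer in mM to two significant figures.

Nernst: E = (26.6/1) · ln([out]/[in]), so ln([out]/[in]) = -79.0 × 1 / 26.6 = -2.9699.
[out]/[in] = e^(-2.9699) = 0.05131.
[out] = 0.05131 × 115 = 5.9 mM.

5.9 mM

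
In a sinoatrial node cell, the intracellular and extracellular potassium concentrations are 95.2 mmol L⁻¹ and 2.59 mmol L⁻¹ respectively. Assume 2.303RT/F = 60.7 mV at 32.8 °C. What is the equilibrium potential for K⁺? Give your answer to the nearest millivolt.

-95 mV

E = (60.7/z) · log₁₀([K⁺]_out/[K⁺]_in) with z = +1.
= (60.7/1) · log₁₀(2.59/95.2) = 60.70 · log₁₀(0.02721)
= 60.70 · (-1.5653) = -95.02 mV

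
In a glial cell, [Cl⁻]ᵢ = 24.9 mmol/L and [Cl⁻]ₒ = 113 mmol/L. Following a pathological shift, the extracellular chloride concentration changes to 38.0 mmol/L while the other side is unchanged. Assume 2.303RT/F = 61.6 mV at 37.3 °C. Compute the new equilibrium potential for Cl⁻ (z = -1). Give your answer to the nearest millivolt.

After the shift: [Cl⁻]_out = 38.0, [Cl⁻]_in = 24.9 mmol/L.
E_new = (61.6/-1)·log₁₀(38.0/24.9) = -61.60 · (0.1836) = -11.31 mV

-11 mV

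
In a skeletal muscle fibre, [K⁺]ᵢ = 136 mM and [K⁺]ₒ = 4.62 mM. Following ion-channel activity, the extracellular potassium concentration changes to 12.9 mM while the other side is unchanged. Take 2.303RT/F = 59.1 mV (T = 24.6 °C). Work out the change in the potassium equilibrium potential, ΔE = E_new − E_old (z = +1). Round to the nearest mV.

E_old = (59.1/1)·log₁₀(4.62/136) = -86.81 mV
E_new = (59.1/1)·log₁₀(12.9/136) = -60.46 mV
ΔE = -60.46 − (-86.81) = 26.36 mV

26 mV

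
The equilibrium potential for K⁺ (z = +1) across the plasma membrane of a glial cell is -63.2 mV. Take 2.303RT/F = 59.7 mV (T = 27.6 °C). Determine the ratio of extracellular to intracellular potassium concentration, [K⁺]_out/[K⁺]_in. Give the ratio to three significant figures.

0.0874

log₁₀([out]/[in]) = E·z/(59.7) = -63.2 × 1 / 59.7 = -1.0586
[out]/[in] = 10^(-1.0586) = 0.08737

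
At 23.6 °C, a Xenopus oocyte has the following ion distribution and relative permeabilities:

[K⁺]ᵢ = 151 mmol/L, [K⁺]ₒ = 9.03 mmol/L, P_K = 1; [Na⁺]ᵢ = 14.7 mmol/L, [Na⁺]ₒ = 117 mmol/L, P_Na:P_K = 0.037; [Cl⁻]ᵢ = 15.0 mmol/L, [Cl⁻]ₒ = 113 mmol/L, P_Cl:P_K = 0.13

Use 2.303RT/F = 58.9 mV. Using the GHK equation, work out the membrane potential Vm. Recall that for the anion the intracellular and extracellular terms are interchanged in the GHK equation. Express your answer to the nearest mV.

Vm = 58.9 · log₁₀[(Σ P·[cation]ₒ + Σ P·[anion]ᵢ) / (Σ P·[cation]ᵢ + Σ P·[anion]ₒ)]
Numerator = 1×9.03 + 0.037×117 + 0.13×15.0 = 15.31
Denominator = 1×151 + 0.037×14.7 + 0.13×113 = 166.2
Vm = 58.9 · log₁₀(0.092093) = 58.9 × (-1.0358) = -61.01 mV

-61 mV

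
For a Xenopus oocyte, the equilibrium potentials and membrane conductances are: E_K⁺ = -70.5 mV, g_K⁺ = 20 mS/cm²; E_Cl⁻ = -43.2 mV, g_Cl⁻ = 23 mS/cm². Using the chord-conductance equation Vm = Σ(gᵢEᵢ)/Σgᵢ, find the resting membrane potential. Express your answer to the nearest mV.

-56 mV

Σ gᵢEᵢ = 20·(-70.5) + 23·(-43.2) = -2403.60
Σ gᵢ = 20 + 23 = 43
Vm = -2403.60 / 43 = -55.90 mV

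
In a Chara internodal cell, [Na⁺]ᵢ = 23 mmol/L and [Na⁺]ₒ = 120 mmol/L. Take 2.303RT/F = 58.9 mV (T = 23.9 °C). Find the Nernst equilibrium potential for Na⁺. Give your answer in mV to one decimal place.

42.3 mV

E = (58.9/z) · log₁₀([Na⁺]_out/[Na⁺]_in) with z = +1.
= (58.9/1) · log₁₀(120/23) = 58.90 · log₁₀(5.217)
= 58.90 · (0.7175) = 42.26 mV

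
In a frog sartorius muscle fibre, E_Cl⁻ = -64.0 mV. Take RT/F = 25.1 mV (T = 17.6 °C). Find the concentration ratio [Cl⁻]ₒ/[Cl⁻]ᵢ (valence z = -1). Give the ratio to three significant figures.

ln([out]/[in]) = E·z/(25.1) = -64.0 × -1 / 25.1 = 2.5498
[out]/[in] = e^(2.5498) = 12.8

12.8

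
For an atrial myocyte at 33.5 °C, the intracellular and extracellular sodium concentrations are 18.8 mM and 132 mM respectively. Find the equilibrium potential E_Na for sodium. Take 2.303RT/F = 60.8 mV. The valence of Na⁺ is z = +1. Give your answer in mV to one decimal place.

51.5 mV

E = (60.8/z) · log₁₀([Na⁺]_out/[Na⁺]_in) with z = +1.
= (60.8/1) · log₁₀(132/18.8) = 60.80 · log₁₀(7.021)
= 60.80 · (0.8464) = 51.46 mV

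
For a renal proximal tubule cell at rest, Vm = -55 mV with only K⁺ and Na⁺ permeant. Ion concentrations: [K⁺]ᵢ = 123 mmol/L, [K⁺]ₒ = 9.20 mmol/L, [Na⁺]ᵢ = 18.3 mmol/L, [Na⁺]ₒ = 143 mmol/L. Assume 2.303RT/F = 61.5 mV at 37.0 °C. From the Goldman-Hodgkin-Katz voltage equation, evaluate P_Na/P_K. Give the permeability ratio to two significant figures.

Let α = P_Na/P_K. GHK: Vm = 61.5·log₁₀[(Kₒ + α·Naₒ)/(Kᵢ + α·Naᵢ)].
10^(Vm/61.5) = 10^(-55.0/61.5) = 0.12755
So 0.12755·(Kᵢ + α·Naᵢ) = Kₒ + α·Naₒ → α = (0.12755·123.0 − 9.2) / (143.0 − 0.12755·18.3)
α = (15.69 − 9.2) / (143.0 − 2.334) = 6.489/140.7 = 0.04613

0.046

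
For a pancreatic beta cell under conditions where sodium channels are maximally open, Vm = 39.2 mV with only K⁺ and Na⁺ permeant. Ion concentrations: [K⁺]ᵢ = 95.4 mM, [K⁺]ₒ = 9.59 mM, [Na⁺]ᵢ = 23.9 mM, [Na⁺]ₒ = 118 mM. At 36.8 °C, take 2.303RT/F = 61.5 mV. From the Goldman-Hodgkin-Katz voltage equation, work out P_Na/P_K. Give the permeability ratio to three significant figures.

28.3

Let α = P_Na/P_K. GHK: Vm = 61.5·log₁₀[(Kₒ + α·Naₒ)/(Kᵢ + α·Naᵢ)].
10^(Vm/61.5) = 10^(39.2/61.5) = 4.3391
So 4.3391·(Kᵢ + α·Naᵢ) = Kₒ + α·Naₒ → α = (4.3391·95.4 − 9.59) / (118.0 − 4.3391·23.9)
α = (413.9 − 9.59) / (118.0 − 103.7) = 404.4/14.3 = 28.29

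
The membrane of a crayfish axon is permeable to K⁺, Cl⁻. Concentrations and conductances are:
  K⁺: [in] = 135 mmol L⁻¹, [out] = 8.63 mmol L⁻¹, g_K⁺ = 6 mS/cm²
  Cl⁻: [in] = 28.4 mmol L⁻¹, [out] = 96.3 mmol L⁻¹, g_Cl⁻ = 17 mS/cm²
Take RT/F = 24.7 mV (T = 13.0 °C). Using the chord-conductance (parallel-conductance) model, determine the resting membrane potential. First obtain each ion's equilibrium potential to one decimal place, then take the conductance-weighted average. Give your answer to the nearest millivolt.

E_K⁺ = (24.7/1)·ln(8.63/135) = -67.9 mV
E_Cl⁻ = (24.7/-1)·ln(96.3/28.4) = -30.2 mV
Vm = (Σ gᵢEᵢ)/(Σ gᵢ) = (6·-67.9 + 17·-30.2) / (6 + 17)
= -920.80 / 23 = -40.03 mV

-40 mV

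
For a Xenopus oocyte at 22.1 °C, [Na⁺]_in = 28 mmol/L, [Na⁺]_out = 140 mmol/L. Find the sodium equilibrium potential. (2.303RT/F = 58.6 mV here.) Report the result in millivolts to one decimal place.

E = (58.6/z) · log₁₀([Na⁺]_out/[Na⁺]_in) with z = +1.
= (58.6/1) · log₁₀(140/28) = 58.60 · log₁₀(5)
= 58.60 · (0.6990) = 40.96 mV

41.0 mV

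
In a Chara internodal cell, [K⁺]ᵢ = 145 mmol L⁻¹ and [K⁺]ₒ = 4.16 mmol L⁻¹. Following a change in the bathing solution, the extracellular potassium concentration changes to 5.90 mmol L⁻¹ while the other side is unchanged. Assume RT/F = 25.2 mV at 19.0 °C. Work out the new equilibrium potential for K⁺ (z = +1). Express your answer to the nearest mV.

After the shift: [K⁺]_out = 5.90, [K⁺]_in = 145 mmol L⁻¹.
E_new = (25.2/1)·ln(5.90/145) = 25.20 · (-3.2018) = -80.68 mV

-81 mV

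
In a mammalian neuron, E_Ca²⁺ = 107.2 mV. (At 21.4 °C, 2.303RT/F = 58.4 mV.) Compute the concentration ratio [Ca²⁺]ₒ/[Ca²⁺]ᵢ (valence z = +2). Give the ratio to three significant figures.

log₁₀([out]/[in]) = E·z/(58.4) = 107.2 × 2 / 58.4 = 3.6712
[out]/[in] = 10^(3.6712) = 4691

4690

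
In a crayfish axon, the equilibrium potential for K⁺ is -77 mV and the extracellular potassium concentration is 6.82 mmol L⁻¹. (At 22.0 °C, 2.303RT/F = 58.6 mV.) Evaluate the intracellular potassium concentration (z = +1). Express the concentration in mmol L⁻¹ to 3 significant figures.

Nernst: E = (58.6/1) · log₁₀([out]/[in]), so log₁₀([out]/[in]) = -77.0 × 1 / 58.6 = -1.3140.
[out]/[in] = 10^(-1.3140) = 0.04853.
[in] = 6.82 / 0.04853 = 140.5 mmol L⁻¹.

141 mmol L⁻¹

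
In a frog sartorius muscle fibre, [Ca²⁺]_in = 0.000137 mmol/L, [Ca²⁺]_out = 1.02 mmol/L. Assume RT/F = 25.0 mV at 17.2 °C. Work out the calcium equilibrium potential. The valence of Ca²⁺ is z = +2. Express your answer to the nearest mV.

E = (25.0/z) · ln([Ca²⁺]_out/[Ca²⁺]_in) with z = +2.
= (25.0/2) · ln(1.02/0.000137) = 12.50 · ln(7445)
= 12.50 · (8.9153) = 111.44 mV

111 mV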